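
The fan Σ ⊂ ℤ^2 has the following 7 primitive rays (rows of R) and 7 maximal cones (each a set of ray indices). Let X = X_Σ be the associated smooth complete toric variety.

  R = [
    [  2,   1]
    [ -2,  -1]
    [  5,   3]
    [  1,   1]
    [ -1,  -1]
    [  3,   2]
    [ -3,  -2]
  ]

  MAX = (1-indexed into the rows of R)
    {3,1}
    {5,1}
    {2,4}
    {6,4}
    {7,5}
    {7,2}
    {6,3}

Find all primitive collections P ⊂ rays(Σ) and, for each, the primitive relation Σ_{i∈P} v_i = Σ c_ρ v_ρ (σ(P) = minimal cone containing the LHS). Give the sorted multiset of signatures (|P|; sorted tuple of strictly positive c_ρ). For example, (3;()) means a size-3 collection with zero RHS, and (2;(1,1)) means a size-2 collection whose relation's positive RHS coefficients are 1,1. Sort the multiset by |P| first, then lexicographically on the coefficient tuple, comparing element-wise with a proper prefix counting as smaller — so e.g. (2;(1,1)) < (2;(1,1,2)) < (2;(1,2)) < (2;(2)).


14 collections generate NE(X_Σ); each relation:

  P = {1,2}:  v_{1} + v_{2} = 0 — sig = (2;())
  P = {4,5}:  v_{4} + v_{5} = 0 — sig = (2;())
  P = {6,7}:  v_{6} + v_{7} = 0 — sig = (2;())
  P = {1,4}:  v_{1} + v_{4} = v_{6} — sig = (2;(1))
  P = {1,6}:  v_{1} + v_{6} = v_{3} — sig = (2;(1))
  P = {1,7}:  v_{1} + v_{7} = v_{5} — sig = (2;(1))
  P = {2,3}:  v_{2} + v_{3} = v_{6} — sig = (2;(1))
  P = {2,5}:  v_{2} + v_{5} = v_{7} — sig = (2;(1))
  P = {2,6}:  v_{2} + v_{6} = v_{4} — sig = (2;(1))
  P = {3,7}:  v_{3} + v_{7} = v_{1} — sig = (2;(1))
  P = {4,7}:  v_{4} + v_{7} = v_{2} — sig = (2;(1))
  P = {5,6}:  v_{5} + v_{6} = v_{1} — sig = (2;(1))
  P = {3,4}:  v_{3} + v_{4} = 2·v_{6} — sig = (2;(2))
  P = {3,5}:  v_{3} + v_{5} = 2·v_{1} — sig = (2;(2))

Sorted signature multiset PRS(X):
[(2;()), (2;()), (2;()), (2;(1)), (2;(1)), (2;(1)), (2;(1)), (2;(1)), (2;(1)), (2;(1)), (2;(1)), (2;(1)), (2;(2)), (2;(2))]


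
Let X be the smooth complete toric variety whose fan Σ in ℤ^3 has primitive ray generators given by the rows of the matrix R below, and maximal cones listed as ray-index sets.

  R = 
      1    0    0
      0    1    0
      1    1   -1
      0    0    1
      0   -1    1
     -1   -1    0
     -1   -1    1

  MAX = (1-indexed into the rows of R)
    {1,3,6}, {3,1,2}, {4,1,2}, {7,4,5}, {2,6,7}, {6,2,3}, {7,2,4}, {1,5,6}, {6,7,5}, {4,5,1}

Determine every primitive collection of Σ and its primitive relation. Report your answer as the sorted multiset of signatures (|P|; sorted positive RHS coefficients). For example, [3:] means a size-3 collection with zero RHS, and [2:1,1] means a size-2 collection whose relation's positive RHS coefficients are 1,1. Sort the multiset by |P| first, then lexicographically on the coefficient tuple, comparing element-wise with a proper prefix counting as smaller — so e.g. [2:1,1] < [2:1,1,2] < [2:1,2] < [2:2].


Primitive collections (7):

  • {3,7}:  v_{3} + v_{7} = 0 ; sig = [2:]
  • {1,7}:  v_{1} + v_{7} = v_{5} ; sig = [2:1]
  • {2,5}:  v_{2} + v_{5} = v_{4} ; sig = [2:1]
  • {3,5}:  v_{3} + v_{5} = v_{1} ; sig = [2:1]
  • {4,6}:  v_{4} + v_{6} = v_{7} ; sig = [2:1]
  • {3,4}:  v_{3} + v_{4} = v_{1} + v_{2} ; sig = [2:1,1]
  • {1,2,6}:  v_{1} + v_{2} + v_{6} = 0 ; sig = [3:]

so the primitive-relation signature multiset is
{ [2:],  [2:1] ×4,  [2:1,1],  [3:] }


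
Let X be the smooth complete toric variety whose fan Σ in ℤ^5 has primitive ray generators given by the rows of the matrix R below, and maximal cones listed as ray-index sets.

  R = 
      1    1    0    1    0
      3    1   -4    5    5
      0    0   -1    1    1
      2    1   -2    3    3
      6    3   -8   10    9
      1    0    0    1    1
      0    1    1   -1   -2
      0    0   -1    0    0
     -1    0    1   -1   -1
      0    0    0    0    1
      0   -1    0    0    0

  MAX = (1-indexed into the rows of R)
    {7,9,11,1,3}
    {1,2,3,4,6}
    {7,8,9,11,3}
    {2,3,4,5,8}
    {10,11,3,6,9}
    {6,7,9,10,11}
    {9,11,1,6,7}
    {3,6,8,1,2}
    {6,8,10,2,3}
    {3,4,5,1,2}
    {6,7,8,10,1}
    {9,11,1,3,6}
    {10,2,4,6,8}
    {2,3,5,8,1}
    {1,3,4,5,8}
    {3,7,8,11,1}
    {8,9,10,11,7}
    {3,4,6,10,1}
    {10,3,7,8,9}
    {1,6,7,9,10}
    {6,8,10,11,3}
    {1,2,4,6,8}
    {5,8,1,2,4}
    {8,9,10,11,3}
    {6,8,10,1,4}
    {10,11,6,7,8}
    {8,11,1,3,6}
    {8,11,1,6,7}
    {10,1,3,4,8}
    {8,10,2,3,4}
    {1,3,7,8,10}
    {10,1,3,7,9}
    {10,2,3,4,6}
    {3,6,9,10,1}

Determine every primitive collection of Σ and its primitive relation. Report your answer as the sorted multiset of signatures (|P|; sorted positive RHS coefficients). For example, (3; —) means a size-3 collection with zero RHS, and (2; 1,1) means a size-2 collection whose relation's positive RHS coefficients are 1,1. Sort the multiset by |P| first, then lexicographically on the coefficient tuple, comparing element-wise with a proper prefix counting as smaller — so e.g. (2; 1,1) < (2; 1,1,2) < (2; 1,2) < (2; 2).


Δ(Σ) — 11 vertices, 20 min non-faces:

  P={2,9}:  v_{2} + v_{9} = v_{3} + v_{4}  ⟹  sig = (2; 1,1)
  P={2,7}:  v_{2} + v_{7} = v_{1} + v_{4} + v_{8}  ⟹  sig = (2; 1,1,1)
  P={4,9}:  v_{4} + v_{9} = v_{1} + v_{3} + v_{10}  ⟹  sig = (2; 1,1,1)
  P={4,7}:  v_{4} + v_{7} = 2·v_{1} + v_{8} + v_{10}  ⟹  sig = (2; 1,1,2)
  P={4,11}:  v_{4} + v_{11} = v_{3} + 2·v_{6} + v_{8}  ⟹  sig = (2; 1,1,2)
  P={5,9}:  v_{5} + v_{9} = v_{1} + 2·v_{3} + 2·v_{4} + v_{8}  ⟹  sig = (2; 1,1,2,2)
  P={5,11}:  v_{5} + v_{11} = v_{1} + v_{2} + 2·v_{3} + 2·v_{6} + 2·v_{8}  ⟹  sig = (2; 1,1,2,2,2)
  P={5,10}:  v_{5} + v_{10} = v_{3} + 3·v_{4} + v_{8}  ⟹  sig = (2; 1,1,3)
  P={5,6}:  v_{5} + v_{6} = v_{1} + 2·v_{2}  ⟹  sig = (2; 1,2)
  P={5,7}:  v_{5} + v_{7} = 2·v_{1} + v_{3} + 2·v_{4} + 2·v_{8}  ⟹  sig = (2; 1,2,2,2)
  P={2,11}:  v_{2} + v_{11} = 2·v_{3} + 3·v_{6} + 2·v_{8}  ⟹  sig = (2; 2,2,3)
  P={6,8,9}:  v_{6} + v_{8} + v_{9} = 0  ⟹  sig = (3; —)
  P={1,10,11}:  v_{1} + v_{10} + v_{11} = v_{6}  ⟹  sig = (3; 1)
  P={3,6,7}:  v_{3} + v_{6} + v_{7} = v_{1}  ⟹  sig = (3; 1)
  P={1,8,9}:  v_{1} + v_{8} + v_{9} = v_{3} + v_{7}  ⟹  sig = (3; 1,1)
  P={1,2,10}:  v_{1} + v_{2} + v_{10} = 2·v_{4}  ⟹  sig = (3; 2)
  P={3,7,10,11}:  v_{3} + v_{7} + v_{10} + v_{11} = 0  ⟹  sig = (4; —)
  P={3,4,6,8}:  v_{3} + v_{4} + v_{6} + v_{8} = v_{2}  ⟹  sig = (4; 1)
  P={1,2,3,4,8}:  v_{1} + v_{2} + v_{3} + v_{4} + v_{8} = v_{5}  ⟹  sig = (5; 1)
  P={1,3,6,8,10}:  v_{1} + v_{3} + v_{6} + v_{8} + v_{10} = v_{4}  ⟹  sig = (5; 1)

Hence PRS(X_Σ) =
    |P|=2: 11 collections, coeffs (1,1), (1,1,1), (1,1,1), (1,1,2), (1,1,2), (1,1,2,2), (1,1,2,2,2), (1,1,3), (1,2), (1,2,2,2), (2,2,3)
    |P|=3: 5 collections, coeffs (), (1), (1), (1,1), (2)
    |P|=4: 2 collections, coeffs (), (1)
    |P|=5: 2 collections, coeffs (1), (1)


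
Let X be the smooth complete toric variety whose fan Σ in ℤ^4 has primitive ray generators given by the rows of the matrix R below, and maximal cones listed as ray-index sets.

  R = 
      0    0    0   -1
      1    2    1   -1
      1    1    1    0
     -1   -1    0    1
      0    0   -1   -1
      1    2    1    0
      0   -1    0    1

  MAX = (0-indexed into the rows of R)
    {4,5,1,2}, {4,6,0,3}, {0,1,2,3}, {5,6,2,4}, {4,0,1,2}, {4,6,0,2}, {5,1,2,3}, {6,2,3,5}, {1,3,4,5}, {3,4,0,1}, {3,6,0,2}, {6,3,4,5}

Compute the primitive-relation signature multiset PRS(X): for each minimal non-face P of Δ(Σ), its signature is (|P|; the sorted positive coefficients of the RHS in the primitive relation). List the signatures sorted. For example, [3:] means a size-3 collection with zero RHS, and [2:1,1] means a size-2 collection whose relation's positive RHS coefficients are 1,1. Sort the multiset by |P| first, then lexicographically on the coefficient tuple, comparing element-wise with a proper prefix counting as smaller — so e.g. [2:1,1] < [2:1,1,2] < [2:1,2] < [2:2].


Primitive collections (3):

  P = {0,5}:  v_{0} + v_{5} = v_{1}  ⟹  sig = [2:1]
  P = {1,6}:  v_{1} + v_{6} = v_{2}  ⟹  sig = [2:1]
  P = {2,3,4}:  v_{2} + v_{3} + v_{4} = 0  ⟹  sig = [3:]

Sorted signature multiset PRS(X):
    |P|=2: 2 collections, coeffs (1), (1)
    |P|=3: 1 collection, coeffs ()


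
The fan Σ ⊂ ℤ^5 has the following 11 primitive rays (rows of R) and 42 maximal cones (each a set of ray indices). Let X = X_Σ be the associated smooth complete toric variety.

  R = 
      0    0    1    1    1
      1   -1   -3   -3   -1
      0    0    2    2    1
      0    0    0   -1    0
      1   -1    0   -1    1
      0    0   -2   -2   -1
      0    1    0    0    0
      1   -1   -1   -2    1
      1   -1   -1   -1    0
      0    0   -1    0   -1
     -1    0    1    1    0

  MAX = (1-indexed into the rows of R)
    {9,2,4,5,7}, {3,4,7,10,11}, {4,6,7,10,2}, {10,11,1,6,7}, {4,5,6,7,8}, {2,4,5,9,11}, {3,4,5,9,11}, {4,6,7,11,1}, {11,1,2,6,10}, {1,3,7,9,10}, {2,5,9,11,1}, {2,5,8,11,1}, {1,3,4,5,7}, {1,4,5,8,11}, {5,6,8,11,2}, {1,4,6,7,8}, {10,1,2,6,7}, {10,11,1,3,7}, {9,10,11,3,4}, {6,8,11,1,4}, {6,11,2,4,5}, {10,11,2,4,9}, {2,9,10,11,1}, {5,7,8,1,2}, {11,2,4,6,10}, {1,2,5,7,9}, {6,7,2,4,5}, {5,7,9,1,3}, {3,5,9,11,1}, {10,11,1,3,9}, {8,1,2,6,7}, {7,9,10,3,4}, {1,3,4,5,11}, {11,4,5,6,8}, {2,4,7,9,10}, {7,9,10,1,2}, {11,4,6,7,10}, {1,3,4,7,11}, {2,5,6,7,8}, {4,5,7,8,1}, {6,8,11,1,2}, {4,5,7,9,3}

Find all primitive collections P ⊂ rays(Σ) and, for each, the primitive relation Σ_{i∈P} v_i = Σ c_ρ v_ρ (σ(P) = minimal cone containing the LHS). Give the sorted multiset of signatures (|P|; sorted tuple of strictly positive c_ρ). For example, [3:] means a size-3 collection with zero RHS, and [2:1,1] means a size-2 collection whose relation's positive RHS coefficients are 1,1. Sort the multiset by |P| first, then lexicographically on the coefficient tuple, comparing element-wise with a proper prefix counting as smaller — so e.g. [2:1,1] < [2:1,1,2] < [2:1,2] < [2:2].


Primitive collections (16):

  P={3,6}:  v_{3} + v_{6} = 0 — sig = [2:]
  P={2,3}:  v_{2} + v_{3} = v_{9} — sig = [2:1]
  P={5,10}:  v_{5} + v_{10} = v_{9} — sig = [2:1]
  P={6,9}:  v_{6} + v_{9} = v_{2} — sig = [2:1]
  P={3,8}:  v_{3} + v_{8} = v_{1} + v_{5} — sig = [2:1,1]
  P={8,10}:  v_{8} + v_{10} = v_{1} + v_{2} — sig = [2:1,1]
  P={8,9}:  v_{8} + v_{9} = v_{1} + v_{2} + v_{5} — sig = [2:1,1,1]
  P={1,4,10}:  v_{1} + v_{4} + v_{10} = 0 — sig = [3:]
  P={7,9,11}:  v_{7} + v_{9} + v_{11} = 0 — sig = [3:]
  P={1,4,9}:  v_{1} + v_{4} + v_{9} = v_{5} — sig = [3:1]
  P={1,5,6}:  v_{1} + v_{5} + v_{6} = v_{8} — sig = [3:1]
  P={2,7,11}:  v_{2} + v_{7} + v_{11} = v_{6} — sig = [3:1]
  P={1,2,4}:  v_{1} + v_{2} + v_{4} = v_{5} + v_{6} — sig = [3:1,1]
  P={5,7,11}:  v_{5} + v_{7} + v_{11} = v_{1} + v_{4} — sig = [3:1,1]
  P={7,8,11}:  v_{7} + v_{8} + v_{11} = 2·v_{1} + v_{4} + v_{6} — sig = [3:1,1,2]
  P={2,4,8}:  v_{2} + v_{4} + v_{8} = 2·v_{5} + 2·v_{6} — sig = [3:2,2]

Sorted signature multiset PRS(X):
    |P|=2: 7 collections, coeffs (), (1), (1), (1), (1,1), (1,1), (1,1,1)
    |P|=3: 9 collections, coeffs (), (), (1), (1), (1), (1,1), (1,1), (1,1,2), (2,2)


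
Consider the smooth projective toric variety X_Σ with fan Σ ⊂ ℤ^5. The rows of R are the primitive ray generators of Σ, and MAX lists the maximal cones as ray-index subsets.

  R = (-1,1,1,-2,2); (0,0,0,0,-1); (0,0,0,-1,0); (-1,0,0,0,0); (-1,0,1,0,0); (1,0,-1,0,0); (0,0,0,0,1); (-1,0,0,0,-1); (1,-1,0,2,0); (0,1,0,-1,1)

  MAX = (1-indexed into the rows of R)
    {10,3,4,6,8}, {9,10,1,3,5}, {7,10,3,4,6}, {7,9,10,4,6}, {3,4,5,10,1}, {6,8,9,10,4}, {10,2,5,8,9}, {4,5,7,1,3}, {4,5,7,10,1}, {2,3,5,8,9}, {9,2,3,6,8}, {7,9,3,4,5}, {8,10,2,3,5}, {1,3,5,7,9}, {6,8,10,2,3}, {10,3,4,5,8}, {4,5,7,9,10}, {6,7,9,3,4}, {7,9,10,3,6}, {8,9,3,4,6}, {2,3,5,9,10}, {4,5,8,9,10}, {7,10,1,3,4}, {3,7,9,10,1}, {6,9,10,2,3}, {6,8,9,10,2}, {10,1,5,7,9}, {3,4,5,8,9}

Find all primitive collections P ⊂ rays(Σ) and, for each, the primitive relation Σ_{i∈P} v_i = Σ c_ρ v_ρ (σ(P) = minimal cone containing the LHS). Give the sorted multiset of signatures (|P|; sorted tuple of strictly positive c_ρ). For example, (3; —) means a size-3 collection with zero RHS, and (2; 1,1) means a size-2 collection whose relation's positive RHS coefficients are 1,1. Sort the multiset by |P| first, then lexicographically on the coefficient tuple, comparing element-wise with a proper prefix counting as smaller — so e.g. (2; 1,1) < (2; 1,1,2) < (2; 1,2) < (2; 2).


Σ has 11 primitive collections:

  P = {2,7}:  v_{2} + v_{7} = 0  ⟹  sig = (2; —)
  P = {5,6}:  v_{5} + v_{6} = 0  ⟹  sig = (2; —)
  P = {2,4}:  v_{2} + v_{4} = v_{8}  ⟹  sig = (2; 1)
  P = {7,8}:  v_{7} + v_{8} = v_{4}  ⟹  sig = (2; 1)
  P = {1,2}:  v_{1} + v_{2} = v_{3} + v_{5} + v_{10}  ⟹  sig = (2; 1,1,1)
  P = {1,6}:  v_{1} + v_{6} = v_{3} + v_{7} + v_{10}  ⟹  sig = (2; 1,1,1)
  P = {1,8}:  v_{1} + v_{8} = v_{3} + v_{4} + v_{5} + v_{10}  ⟹  sig = (2; 1,1,1,1)
  P = {1,4,9}:  v_{1} + v_{4} + v_{9} = v_{5} + 2·v_{7}  ⟹  sig = (3; 1,2)
  P = {3,8,9,10}:  v_{3} + v_{8} + v_{9} + v_{10} = 0  ⟹  sig = (4; —)
  P = {3,4,9,10}:  v_{3} + v_{4} + v_{9} + v_{10} = v_{7}  ⟹  sig = (4; 1)
  P = {3,5,7,10}:  v_{3} + v_{5} + v_{7} + v_{10} = v_{1}  ⟹  sig = (4; 1)

Hence PRS(X_Σ) =
    |P|=2: 7 collections, coeffs (), (), (1), (1), (1,1,1), (1,1,1), (1,1,1,1)
    |P|=3: 1 collection, coeffs (1,2)
    |P|=4: 3 collections, coeffs (), (1), (1)


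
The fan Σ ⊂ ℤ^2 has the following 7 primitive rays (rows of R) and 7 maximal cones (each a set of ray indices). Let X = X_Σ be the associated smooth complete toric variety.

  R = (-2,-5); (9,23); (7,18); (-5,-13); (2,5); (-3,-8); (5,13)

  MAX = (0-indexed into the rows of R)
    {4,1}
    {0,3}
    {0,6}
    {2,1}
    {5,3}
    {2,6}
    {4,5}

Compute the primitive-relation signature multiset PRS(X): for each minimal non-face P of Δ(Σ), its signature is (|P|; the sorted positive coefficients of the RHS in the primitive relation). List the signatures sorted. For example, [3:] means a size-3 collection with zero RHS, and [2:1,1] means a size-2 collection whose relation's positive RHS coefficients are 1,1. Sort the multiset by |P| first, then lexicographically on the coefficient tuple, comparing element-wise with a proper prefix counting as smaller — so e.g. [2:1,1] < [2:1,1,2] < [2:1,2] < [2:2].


Δ(Σ) — 7 vertices, 14 min non-faces:

  • {0,4}:  v_{0} + v_{4} = 0 — sig = [2:]
  • {3,6}:  v_{3} + v_{6} = 0 — sig = [2:]
  • {0,1}:  v_{0} + v_{1} = v_{2} — sig = [2:1]
  • {0,2}:  v_{0} + v_{2} = v_{6} — sig = [2:1]
  • {0,5}:  v_{0} + v_{5} = v_{3} — sig = [2:1]
  • {2,3}:  v_{2} + v_{3} = v_{4} — sig = [2:1]
  • {2,4}:  v_{2} + v_{4} = v_{1} — sig = [2:1]
  • {3,4}:  v_{3} + v_{4} = v_{5} — sig = [2:1]
  • {4,6}:  v_{4} + v_{6} = v_{2} — sig = [2:1]
  • {5,6}:  v_{5} + v_{6} = v_{4} — sig = [2:1]
  • {1,3}:  v_{1} + v_{3} = 2·v_{4} — sig = [2:2]
  • {1,6}:  v_{1} + v_{6} = 2·v_{2} — sig = [2:2]
  • {2,5}:  v_{2} + v_{5} = 2·v_{4} — sig = [2:2]
  • {1,5}:  v_{1} + v_{5} = 3·v_{4} — sig = [2:3]

Signatures (|P|; sorted positive RHS coefficients), sorted:
[[2:], [2:], [2:1], [2:1], [2:1], [2:1], [2:1], [2:1], [2:1], [2:1], [2:2], [2:2], [2:2], [2:3]]


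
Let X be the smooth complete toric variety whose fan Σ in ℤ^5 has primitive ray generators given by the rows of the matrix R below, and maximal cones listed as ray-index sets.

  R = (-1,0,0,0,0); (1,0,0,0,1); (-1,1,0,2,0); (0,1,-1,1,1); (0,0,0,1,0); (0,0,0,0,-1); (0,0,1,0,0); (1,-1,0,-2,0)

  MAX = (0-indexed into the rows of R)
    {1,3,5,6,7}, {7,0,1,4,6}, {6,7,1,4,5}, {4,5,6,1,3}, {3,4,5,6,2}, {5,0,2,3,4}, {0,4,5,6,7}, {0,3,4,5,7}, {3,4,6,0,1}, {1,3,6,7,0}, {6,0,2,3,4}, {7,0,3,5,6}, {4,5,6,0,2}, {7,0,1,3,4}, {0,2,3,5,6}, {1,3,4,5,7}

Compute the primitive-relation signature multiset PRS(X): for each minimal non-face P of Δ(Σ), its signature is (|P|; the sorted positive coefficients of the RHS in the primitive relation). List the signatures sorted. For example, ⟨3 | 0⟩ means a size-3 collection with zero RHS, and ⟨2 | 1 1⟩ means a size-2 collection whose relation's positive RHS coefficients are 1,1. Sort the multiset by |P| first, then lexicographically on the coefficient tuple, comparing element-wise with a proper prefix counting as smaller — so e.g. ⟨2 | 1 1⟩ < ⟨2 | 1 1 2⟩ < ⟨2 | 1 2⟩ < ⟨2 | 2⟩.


Σ has 5 primitive collections:

  P={2,7}:  v_{2} + v_{7} = 0  ⟹  sig = ⟨2 | 0⟩
  P={1,2}:  v_{1} + v_{2} = v_{3} + v_{4} + v_{6}  ⟹  sig = ⟨2 | 1 1 1⟩
  P={0,1,5}:  v_{0} + v_{1} + v_{5} = 0  ⟹  sig = ⟨3 | 0⟩
  P={3,4,6,7}:  v_{3} + v_{4} + v_{6} + v_{7} = v_{1}  ⟹  sig = ⟨4 | 1⟩
  P={0,3,4,5,6}:  v_{0} + v_{3} + v_{4} + v_{5} + v_{6} = v_{2}  ⟹  sig = ⟨5 | 1⟩

Sorted signature multiset PRS(X):
[⟨2 | 0⟩, ⟨2 | 1 1 1⟩, ⟨3 | 0⟩, ⟨4 | 1⟩, ⟨5 | 1⟩]


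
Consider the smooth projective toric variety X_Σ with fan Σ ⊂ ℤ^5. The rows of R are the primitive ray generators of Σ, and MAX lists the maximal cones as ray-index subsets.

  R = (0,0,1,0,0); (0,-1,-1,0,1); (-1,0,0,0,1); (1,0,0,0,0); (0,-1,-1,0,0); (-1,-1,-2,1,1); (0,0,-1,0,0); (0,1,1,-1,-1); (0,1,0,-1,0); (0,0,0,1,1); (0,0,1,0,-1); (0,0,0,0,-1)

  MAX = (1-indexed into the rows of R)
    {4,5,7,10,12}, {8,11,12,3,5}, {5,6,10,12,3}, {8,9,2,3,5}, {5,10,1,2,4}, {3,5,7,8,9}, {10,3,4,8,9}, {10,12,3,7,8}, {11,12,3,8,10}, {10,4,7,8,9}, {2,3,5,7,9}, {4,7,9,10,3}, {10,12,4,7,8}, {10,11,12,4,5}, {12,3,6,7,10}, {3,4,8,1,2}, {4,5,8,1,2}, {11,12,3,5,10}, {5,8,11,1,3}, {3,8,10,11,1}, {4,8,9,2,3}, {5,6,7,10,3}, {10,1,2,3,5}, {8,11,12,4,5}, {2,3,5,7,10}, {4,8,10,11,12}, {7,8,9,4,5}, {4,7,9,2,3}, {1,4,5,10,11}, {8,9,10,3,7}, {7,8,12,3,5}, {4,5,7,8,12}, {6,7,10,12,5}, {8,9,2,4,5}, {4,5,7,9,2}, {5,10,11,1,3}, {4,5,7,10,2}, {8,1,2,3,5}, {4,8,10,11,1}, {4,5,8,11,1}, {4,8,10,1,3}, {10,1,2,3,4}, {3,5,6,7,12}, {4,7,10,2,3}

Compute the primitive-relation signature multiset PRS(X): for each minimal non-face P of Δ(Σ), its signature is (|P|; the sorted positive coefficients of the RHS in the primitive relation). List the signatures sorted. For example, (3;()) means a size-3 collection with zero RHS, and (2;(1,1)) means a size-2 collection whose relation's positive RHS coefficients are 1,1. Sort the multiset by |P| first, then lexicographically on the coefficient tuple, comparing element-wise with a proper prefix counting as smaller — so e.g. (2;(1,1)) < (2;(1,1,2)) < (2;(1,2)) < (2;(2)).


Minimal non-faces — 24 found among 12 rays, 44 max cones:

  • {1,7}:  v_{1} + v_{7} = 0  →  sig = (2;())
  • {1,12}:  v_{1} + v_{12} = v_{11}  →  sig = (2;(1))
  • {2,12}:  v_{2} + v_{12} = v_{5}  →  sig = (2;(1))
  • {7,11}:  v_{7} + v_{11} = v_{12}  →  sig = (2;(1))
  • {9,11}:  v_{9} + v_{11} = v_{8}  →  sig = (2;(1))
  • {2,11}:  v_{2} + v_{11} = v_{1} + v_{5}  →  sig = (2;(1,1))
  • {9,12}:  v_{9} + v_{12} = v_{7} + v_{8}  →  sig = (2;(1,1))
  • {1,9}:  v_{1} + v_{9} = v_{3} + v_{4} + v_{8}  →  sig = (2;(1,1,1))
  • {4,6}:  v_{4} + v_{6} = v_{5} + v_{7} + v_{10}  →  sig = (2;(1,1,1))
  • {6,8}:  v_{6} + v_{8} = v_{3} + v_{7} + v_{12}  →  sig = (2;(1,1,1))
  • {1,6}:  v_{1} + v_{6} = v_{3} + v_{5} + v_{10} + v_{12}  →  sig = (2;(1,1,1,1))
  • {2,6}:  v_{2} + v_{6} = v_{3} + 2·v_{5} + v_{7} + v_{10}  →  sig = (2;(1,1,1,2))
  • {6,11}:  v_{6} + v_{11} = v_{3} + v_{5} + v_{10} + 2·v_{12}  →  sig = (2;(1,1,1,2))
  • {6,9}:  v_{6} + v_{9} = v_{3} + 2·v_{7}  →  sig = (2;(1,2))
  • {3,4,12}:  v_{3} + v_{4} + v_{12} = 0  →  sig = (3;())
  • {5,8,10}:  v_{5} + v_{8} + v_{10} = 0  →  sig = (3;())
  • {3,4,5}:  v_{3} + v_{4} + v_{5} = v_{2}  →  sig = (3;(1))
  • {3,4,11}:  v_{3} + v_{4} + v_{11} = v_{1}  →  sig = (3;(1))
  • {2,7,8}:  v_{2} + v_{7} + v_{8} = v_{5} + v_{9}  →  sig = (3;(1,1))
  • {2,8,10}:  v_{2} + v_{8} + v_{10} = v_{3} + v_{4}  →  sig = (3;(1,1))
  • {5,9,10}:  v_{5} + v_{9} + v_{10} = v_{3} + v_{4} + v_{7}  →  sig = (3;(1,1,1))
  • {2,9,10}:  v_{2} + v_{9} + v_{10} = 2·v_{3} + 2·v_{4} + v_{7}  →  sig = (3;(1,2,2))
  • {3,4,7,8}:  v_{3} + v_{4} + v_{7} + v_{8} = v_{9}  →  sig = (4;(1))
  • {3,5,7,10,12}:  v_{3} + v_{5} + v_{7} + v_{10} + v_{12} = v_{6}  →  sig = (5;(1))

so the primitive-relation signature multiset is
{ (2;()),  (2;(1)) ×4,  (2;(1,1)) ×2,  (2;(1,1,1)) ×3,  (2;(1,1,1,1)),  (2;(1,1,1,2)) ×2,  (2;(1,2)),  (3;()) ×2,  (3;(1)) ×2,  (3;(1,1)) ×2,  (3;(1,1,1)),  (3;(1,2,2)),  (4;(1)),  (5;(1)) }


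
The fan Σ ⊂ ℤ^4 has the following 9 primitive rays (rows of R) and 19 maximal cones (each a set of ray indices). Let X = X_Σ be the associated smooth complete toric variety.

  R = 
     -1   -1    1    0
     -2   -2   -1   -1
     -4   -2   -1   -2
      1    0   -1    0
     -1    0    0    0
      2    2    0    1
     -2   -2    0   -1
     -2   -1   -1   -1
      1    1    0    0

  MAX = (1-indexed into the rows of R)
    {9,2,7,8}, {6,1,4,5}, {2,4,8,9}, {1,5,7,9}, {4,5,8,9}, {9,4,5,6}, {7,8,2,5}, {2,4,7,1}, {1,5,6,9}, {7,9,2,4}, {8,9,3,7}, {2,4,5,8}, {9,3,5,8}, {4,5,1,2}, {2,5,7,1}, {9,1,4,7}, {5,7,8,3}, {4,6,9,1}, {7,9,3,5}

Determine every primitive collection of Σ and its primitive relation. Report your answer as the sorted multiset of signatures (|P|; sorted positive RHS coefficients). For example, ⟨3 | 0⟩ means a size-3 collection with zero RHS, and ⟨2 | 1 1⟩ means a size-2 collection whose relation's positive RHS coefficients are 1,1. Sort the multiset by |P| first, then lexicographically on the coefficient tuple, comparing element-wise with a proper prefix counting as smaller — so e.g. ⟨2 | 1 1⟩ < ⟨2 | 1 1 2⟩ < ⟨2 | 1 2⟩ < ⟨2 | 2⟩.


Minimal non-faces — 14 found among 9 rays, 19 max cones:

  {6,7}:  v_{6} + v_{7} = 0 — sig = ⟨2 | 0⟩
  {1,8}:  v_{1} + v_{8} = v_{5} + v_{7} — sig = ⟨2 | 1 1⟩
  {2,6}:  v_{2} + v_{6} = v_{4} + v_{5} — sig = ⟨2 | 1 1⟩
  {3,4}:  v_{3} + v_{4} = v_{2} + v_{8} + v_{9} — sig = ⟨2 | 1 1 1⟩
  {3,6}:  v_{3} + v_{6} = v_{5} + v_{8} + v_{9} — sig = ⟨2 | 1 1 1⟩
  {6,8}:  v_{6} + v_{8} = v_{4} + 2·v_{5} + v_{9} — sig = ⟨2 | 1 1 2⟩
  {2,3}:  v_{2} + v_{3} = v_{7} + 2·v_{8} — sig = ⟨2 | 1 2⟩
  {1,3}:  v_{1} + v_{3} = 2·v_{5} + 2·v_{7} + v_{9} — sig = ⟨2 | 1 2 2⟩
  {1,2,9}:  v_{1} + v_{2} + v_{9} = v_{7} — sig = ⟨3 | 1⟩
  {2,5,9}:  v_{2} + v_{5} + v_{9} = v_{8} — sig = ⟨3 | 1⟩
  {4,5,7}:  v_{4} + v_{5} + v_{7} = v_{2} — sig = ⟨3 | 1⟩
  {4,7,8}:  v_{4} + v_{7} + v_{8} = 2·v_{2} + v_{9} — sig = ⟨3 | 1 2⟩
  {1,4,5,9}:  v_{1} + v_{4} + v_{5} + v_{9} = 0 — sig = ⟨4 | 0⟩
  {5,7,8,9}:  v_{5} + v_{7} + v_{8} + v_{9} = v_{3} — sig = ⟨4 | 1⟩

Signatures (|P|; sorted positive RHS coefficients), sorted:
[⟨2 | 0⟩, ⟨2 | 1 1⟩, ⟨2 | 1 1⟩, ⟨2 | 1 1 1⟩, ⟨2 | 1 1 1⟩, ⟨2 | 1 1 2⟩, ⟨2 | 1 2⟩, ⟨2 | 1 2 2⟩, ⟨3 | 1⟩, ⟨3 | 1⟩, ⟨3 | 1⟩, ⟨3 | 1 2⟩, ⟨4 | 0⟩, ⟨4 | 1⟩]


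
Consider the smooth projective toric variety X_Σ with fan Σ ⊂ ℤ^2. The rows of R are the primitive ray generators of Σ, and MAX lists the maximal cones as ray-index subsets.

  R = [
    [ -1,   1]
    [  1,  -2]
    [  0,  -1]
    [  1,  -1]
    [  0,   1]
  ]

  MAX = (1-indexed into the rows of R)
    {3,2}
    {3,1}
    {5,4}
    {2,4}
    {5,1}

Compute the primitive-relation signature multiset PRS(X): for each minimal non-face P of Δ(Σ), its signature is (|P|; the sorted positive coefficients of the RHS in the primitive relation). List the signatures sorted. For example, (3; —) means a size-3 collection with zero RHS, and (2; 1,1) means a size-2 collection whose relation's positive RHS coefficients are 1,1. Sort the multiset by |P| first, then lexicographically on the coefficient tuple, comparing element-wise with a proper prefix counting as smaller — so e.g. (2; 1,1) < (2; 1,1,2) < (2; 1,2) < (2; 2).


The 5 primitive collections of Σ (r=5, n=2):

  P={1,4}:  v_{1} + v_{4} = 0  so sig = (2; —)
  P={3,5}:  v_{3} + v_{5} = 0  so sig = (2; —)
  P={1,2}:  v_{1} + v_{2} = v_{3}  so sig = (2; 1)
  P={2,5}:  v_{2} + v_{5} = v_{4}  so sig = (2; 1)
  P={3,4}:  v_{3} + v_{4} = v_{2}  so sig = (2; 1)

Hence PRS(X_Σ) =
    (2; —)
    (2; —)
    (2; 1)
    (2; 1)
    (2; 1)


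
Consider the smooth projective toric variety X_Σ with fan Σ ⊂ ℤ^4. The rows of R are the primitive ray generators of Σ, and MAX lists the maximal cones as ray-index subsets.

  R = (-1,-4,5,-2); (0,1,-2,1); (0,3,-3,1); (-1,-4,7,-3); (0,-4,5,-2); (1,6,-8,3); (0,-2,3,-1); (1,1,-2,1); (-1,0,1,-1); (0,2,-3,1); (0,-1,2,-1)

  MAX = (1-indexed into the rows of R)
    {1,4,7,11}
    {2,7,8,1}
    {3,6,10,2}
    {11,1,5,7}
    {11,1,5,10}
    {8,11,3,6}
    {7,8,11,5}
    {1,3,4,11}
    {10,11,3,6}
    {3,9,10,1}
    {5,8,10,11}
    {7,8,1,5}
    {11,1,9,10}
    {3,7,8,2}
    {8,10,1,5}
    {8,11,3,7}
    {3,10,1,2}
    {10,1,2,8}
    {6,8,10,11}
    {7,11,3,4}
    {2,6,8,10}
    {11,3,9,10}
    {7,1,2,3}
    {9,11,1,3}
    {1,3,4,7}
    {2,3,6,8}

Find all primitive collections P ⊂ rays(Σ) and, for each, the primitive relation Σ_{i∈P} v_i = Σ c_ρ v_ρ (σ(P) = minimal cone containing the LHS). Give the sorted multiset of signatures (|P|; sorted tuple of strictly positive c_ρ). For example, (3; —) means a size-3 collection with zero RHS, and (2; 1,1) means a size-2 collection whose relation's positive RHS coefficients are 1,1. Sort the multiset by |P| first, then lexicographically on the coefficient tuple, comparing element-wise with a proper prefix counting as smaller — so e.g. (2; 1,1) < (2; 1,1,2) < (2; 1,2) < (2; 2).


Δ(Σ) — 11 vertices, 23 min non-faces:

  P = {2,11}:  v_{2} + v_{11} = 0  →  sig = (2; —)
  P = {7,10}:  v_{7} + v_{10} = 0  →  sig = (2; —)
  P = {1,6}:  v_{1} + v_{6} = v_{10}  →  sig = (2; 1)
  P = {3,5}:  v_{3} + v_{5} = v_{11}  →  sig = (2; 1)
  P = {2,5}:  v_{2} + v_{5} = v_{1} + v_{8}  →  sig = (2; 1,1)
  P = {4,6}:  v_{4} + v_{6} = v_{3} + v_{11}  →  sig = (2; 1,1)
  P = {4,8}:  v_{4} + v_{8} = v_{7} + v_{11}  →  sig = (2; 1,1)
  P = {6,7}:  v_{6} + v_{7} = v_{3} + v_{8}  →  sig = (2; 1,1)
  P = {8,9}:  v_{8} + v_{9} = v_{10} + v_{11}  →  sig = (2; 1,1)
  P = {2,4}:  v_{2} + v_{4} = v_{1} + v_{3} + v_{7}  →  sig = (2; 1,1,1)
  P = {2,9}:  v_{2} + v_{9} = v_{1} + v_{3} + v_{10}  →  sig = (2; 1,1,1)
  P = {4,10}:  v_{4} + v_{10} = v_{1} + v_{3} + v_{11}  →  sig = (2; 1,1,1)
  P = {5,6}:  v_{5} + v_{6} = v_{8} + v_{10} + v_{11}  →  sig = (2; 1,1,1)
  P = {7,9}:  v_{7} + v_{9} = v_{1} + v_{3} + v_{11}  →  sig = (2; 1,1,1)
  P = {4,5}:  v_{4} + v_{5} = v_{1} + v_{7} + 2·v_{11}  →  sig = (2; 1,1,2)
  P = {5,9}:  v_{5} + v_{9} = v_{1} + v_{10} + 2·v_{11}  →  sig = (2; 1,1,2)
  P = {6,9}:  v_{6} + v_{9} = v_{3} + 2·v_{10} + v_{11}  →  sig = (2; 1,1,2)
  P = {4,9}:  v_{4} + v_{9} = 2·v_{1} + 2·v_{3} + 2·v_{11}  →  sig = (2; 2,2,2)
  P = {1,3,8}:  v_{1} + v_{3} + v_{8} = 0  →  sig = (3; —)
  P = {1,8,11}:  v_{1} + v_{8} + v_{11} = v_{5}  →  sig = (3; 1)
  P = {3,8,10}:  v_{3} + v_{8} + v_{10} = v_{6}  →  sig = (3; 1)
  P = {1,3,7,11}:  v_{1} + v_{3} + v_{7} + v_{11} = v_{4}  →  sig = (4; 1)
  P = {1,3,10,11}:  v_{1} + v_{3} + v_{10} + v_{11} = v_{9}  →  sig = (4; 1)

so the primitive-relation signature multiset is
{ (2; —) ×2,  (2; 1) ×2,  (2; 1,1) ×5,  (2; 1,1,1) ×5,  (2; 1,1,2) ×3,  (2; 2,2,2),  (3; —),  (3; 1) ×2,  (4; 1) ×2 }


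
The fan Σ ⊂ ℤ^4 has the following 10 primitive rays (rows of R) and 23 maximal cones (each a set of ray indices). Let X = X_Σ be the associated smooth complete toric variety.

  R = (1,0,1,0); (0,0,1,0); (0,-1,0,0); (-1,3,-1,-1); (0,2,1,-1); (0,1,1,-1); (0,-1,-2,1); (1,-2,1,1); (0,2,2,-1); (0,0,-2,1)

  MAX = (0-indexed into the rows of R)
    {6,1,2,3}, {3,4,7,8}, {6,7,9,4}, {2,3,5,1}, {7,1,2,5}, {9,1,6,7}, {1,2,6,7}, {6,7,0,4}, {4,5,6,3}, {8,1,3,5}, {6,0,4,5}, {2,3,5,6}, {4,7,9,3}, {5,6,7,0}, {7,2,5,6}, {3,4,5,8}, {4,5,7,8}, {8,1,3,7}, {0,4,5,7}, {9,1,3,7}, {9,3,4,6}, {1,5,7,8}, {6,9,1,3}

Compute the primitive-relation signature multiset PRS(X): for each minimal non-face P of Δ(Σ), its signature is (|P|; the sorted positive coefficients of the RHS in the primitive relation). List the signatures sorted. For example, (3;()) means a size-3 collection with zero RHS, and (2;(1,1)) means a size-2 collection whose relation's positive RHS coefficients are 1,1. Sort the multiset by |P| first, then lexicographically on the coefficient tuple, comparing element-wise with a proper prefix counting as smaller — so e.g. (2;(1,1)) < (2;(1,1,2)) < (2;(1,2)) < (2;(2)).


|primitive collections| = 17. Relations:

  • {1,4}:  v_{1} + v_{4} = v_{8}  so sig = (2;(1))
  • {2,4}:  v_{2} + v_{4} = v_{5}  so sig = (2;(1))
  • {2,9}:  v_{2} + v_{9} = v_{6}  so sig = (2;(1))
  • {0,1}:  v_{0} + v_{1} = v_{4} + v_{7}  so sig = (2;(1,1))
  • {2,8}:  v_{2} + v_{8} = v_{1} + v_{5}  so sig = (2;(1,1))
  • {5,9}:  v_{5} + v_{9} = v_{4} + v_{6}  so sig = (2;(1,1))
  • {6,8}:  v_{6} + v_{8} = v_{3} + v_{7}  so sig = (2;(1,1))
  • {0,2}:  v_{0} + v_{2} = 2·v_{5} + v_{6} + v_{7}  so sig = (2;(1,1,2))
  • {0,3}:  v_{0} + v_{3} = 2·v_{4} + v_{6}  so sig = (2;(1,2))
  • {0,8}:  v_{0} + v_{8} = 2·v_{4} + v_{7}  so sig = (2;(1,2))
  • {0,9}:  v_{0} + v_{9} = 2·v_{4} + 2·v_{6} + v_{7}  so sig = (2;(1,2,2))
  • {8,9}:  v_{8} + v_{9} = 2·v_{3} + 2·v_{7}  so sig = (2;(2,2))
  • {1,5,6}:  v_{1} + v_{5} + v_{6} = 0  so sig = (3;())
  • {2,3,7}:  v_{2} + v_{3} + v_{7} = 0  so sig = (3;())
  • {3,5,7}:  v_{3} + v_{5} + v_{7} = v_{4}  so sig = (3;(1))
  • {3,6,7}:  v_{3} + v_{6} + v_{7} = v_{9}  so sig = (3;(1))
  • {4,5,6,7}:  v_{4} + v_{5} + v_{6} + v_{7} = v_{0}  so sig = (4;(1))

so the primitive-relation signature multiset is
    (2;(1))
    (2;(1))
    (2;(1))
    (2;(1,1))
    (2;(1,1))
    (2;(1,1))
    (2;(1,1))
    (2;(1,1,2))
    (2;(1,2))
    (2;(1,2))
    (2;(1,2,2))
    (2;(2,2))
    (3;())
    (3;())
    (3;(1))
    (3;(1))
    (4;(1))


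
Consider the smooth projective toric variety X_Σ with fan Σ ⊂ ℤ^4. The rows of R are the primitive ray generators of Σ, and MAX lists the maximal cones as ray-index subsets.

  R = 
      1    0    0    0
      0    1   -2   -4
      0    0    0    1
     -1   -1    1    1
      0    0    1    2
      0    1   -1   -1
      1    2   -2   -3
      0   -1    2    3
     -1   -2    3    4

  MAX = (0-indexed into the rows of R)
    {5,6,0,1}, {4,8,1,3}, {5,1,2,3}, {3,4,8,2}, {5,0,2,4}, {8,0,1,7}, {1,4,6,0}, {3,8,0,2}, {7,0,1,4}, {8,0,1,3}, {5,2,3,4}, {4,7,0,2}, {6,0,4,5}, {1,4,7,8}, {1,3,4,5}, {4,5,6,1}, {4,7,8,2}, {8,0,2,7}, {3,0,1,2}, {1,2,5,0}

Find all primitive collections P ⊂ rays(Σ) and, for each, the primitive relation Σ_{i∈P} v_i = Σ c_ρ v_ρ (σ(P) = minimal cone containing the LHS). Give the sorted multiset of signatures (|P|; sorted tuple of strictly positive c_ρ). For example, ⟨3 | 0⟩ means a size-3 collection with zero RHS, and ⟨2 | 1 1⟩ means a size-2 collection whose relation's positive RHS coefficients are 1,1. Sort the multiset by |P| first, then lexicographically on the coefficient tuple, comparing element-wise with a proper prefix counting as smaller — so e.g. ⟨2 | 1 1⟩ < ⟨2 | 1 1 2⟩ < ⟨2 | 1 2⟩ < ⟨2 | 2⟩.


14 minimal non-faces of Δ(Σ) (on 9 rays):

  • {3,7}:  v_{3} + v_{7} = v_{8}  ⟹  sig = ⟨2 | 1⟩
  • {5,7}:  v_{5} + v_{7} = v_{4}  ⟹  sig = ⟨2 | 1⟩
  • {3,6}:  v_{3} + v_{6} = v_{1} + v_{4}  ⟹  sig = ⟨2 | 1 1⟩
  • {5,8}:  v_{5} + v_{8} = v_{3} + v_{4}  ⟹  sig = ⟨2 | 1 1⟩
  • {6,8}:  v_{6} + v_{8} = v_{1} + v_{4} + v_{7}  ⟹  sig = ⟨2 | 1 1 1⟩
  • {6,7}:  v_{6} + v_{7} = v_{0} + v_{1} + 2·v_{4}  ⟹  sig = ⟨2 | 1 1 2⟩
  • {2,6}:  v_{2} + v_{6} = v_{0} + 2·v_{5}  ⟹  sig = ⟨2 | 1 2⟩
  • {0,3,5}:  v_{0} + v_{3} + v_{5} = 0  ⟹  sig = ⟨3 | 0⟩
  • {1,2,7}:  v_{1} + v_{2} + v_{7} = 0  ⟹  sig = ⟨3 | 0⟩
  • {0,3,4}:  v_{0} + v_{3} + v_{4} = v_{7}  ⟹  sig = ⟨3 | 1⟩
  • {1,2,4}:  v_{1} + v_{2} + v_{4} = v_{5}  ⟹  sig = ⟨3 | 1⟩
  • {1,2,8}:  v_{1} + v_{2} + v_{8} = v_{3}  ⟹  sig = ⟨3 | 1⟩
  • {0,4,8}:  v_{0} + v_{4} + v_{8} = 2·v_{7}  ⟹  sig = ⟨3 | 2⟩
  • {0,1,4,5}:  v_{0} + v_{1} + v_{4} + v_{5} = v_{6}  ⟹  sig = ⟨4 | 1⟩

Sorted signature multiset PRS(X):
[⟨2 | 1⟩, ⟨2 | 1⟩, ⟨2 | 1 1⟩, ⟨2 | 1 1⟩, ⟨2 | 1 1 1⟩, ⟨2 | 1 1 2⟩, ⟨2 | 1 2⟩, ⟨3 | 0⟩, ⟨3 | 0⟩, ⟨3 | 1⟩, ⟨3 | 1⟩, ⟨3 | 1⟩, ⟨3 | 2⟩, ⟨4 | 1⟩]


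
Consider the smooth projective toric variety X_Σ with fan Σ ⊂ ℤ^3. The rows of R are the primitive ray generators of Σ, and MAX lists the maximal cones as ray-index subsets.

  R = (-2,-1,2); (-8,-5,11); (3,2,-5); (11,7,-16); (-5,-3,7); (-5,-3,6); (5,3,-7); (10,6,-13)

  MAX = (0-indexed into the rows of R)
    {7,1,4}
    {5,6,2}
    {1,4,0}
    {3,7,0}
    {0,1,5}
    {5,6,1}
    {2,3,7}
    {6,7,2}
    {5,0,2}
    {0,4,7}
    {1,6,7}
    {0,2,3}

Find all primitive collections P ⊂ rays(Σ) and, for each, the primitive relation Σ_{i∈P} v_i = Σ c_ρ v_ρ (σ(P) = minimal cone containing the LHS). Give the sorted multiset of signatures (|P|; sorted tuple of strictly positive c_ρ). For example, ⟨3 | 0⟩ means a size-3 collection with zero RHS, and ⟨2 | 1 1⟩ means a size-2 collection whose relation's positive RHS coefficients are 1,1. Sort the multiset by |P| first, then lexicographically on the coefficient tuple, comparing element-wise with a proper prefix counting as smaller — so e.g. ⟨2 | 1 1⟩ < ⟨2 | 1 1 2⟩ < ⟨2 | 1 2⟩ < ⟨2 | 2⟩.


The 12 primitive collections of Σ (r=8, n=3):

  P={4,6}:  v_{4} + v_{6} = 0 ; sig = ⟨2 | 0⟩
  P={0,6}:  v_{0} + v_{6} = v_{2} ; sig = ⟨2 | 1⟩
  P={1,2}:  v_{1} + v_{2} = v_{5} ; sig = ⟨2 | 1⟩
  P={1,3}:  v_{1} + v_{3} = v_{2} ; sig = ⟨2 | 1⟩
  P={2,4}:  v_{2} + v_{4} = v_{0} ; sig = ⟨2 | 1⟩
  P={5,7}:  v_{5} + v_{7} = v_{6} ; sig = ⟨2 | 1⟩
  P={4,5}:  v_{4} + v_{5} = v_{0} + v_{1} ; sig = ⟨2 | 1 1⟩
  P={3,4}:  v_{3} + v_{4} = 2·v_{0} + v_{7} ; sig = ⟨2 | 1 2⟩
  P={3,6}:  v_{3} + v_{6} = 2·v_{2} + v_{7} ; sig = ⟨2 | 1 2⟩
  P={3,5}:  v_{3} + v_{5} = 2·v_{2} ; sig = ⟨2 | 2⟩
  P={0,1,7}:  v_{0} + v_{1} + v_{7} = 0 ; sig = ⟨3 | 0⟩
  P={0,2,7}:  v_{0} + v_{2} + v_{7} = v_{3} ; sig = ⟨3 | 1⟩

Hence PRS(X_Σ) =
    |P|=2: 10 collections, coeffs (), (1), (1), (1), (1), (1), (1,1), (1,2), (1,2), (2)
    |P|=3: 2 collections, coeffs (), (1)


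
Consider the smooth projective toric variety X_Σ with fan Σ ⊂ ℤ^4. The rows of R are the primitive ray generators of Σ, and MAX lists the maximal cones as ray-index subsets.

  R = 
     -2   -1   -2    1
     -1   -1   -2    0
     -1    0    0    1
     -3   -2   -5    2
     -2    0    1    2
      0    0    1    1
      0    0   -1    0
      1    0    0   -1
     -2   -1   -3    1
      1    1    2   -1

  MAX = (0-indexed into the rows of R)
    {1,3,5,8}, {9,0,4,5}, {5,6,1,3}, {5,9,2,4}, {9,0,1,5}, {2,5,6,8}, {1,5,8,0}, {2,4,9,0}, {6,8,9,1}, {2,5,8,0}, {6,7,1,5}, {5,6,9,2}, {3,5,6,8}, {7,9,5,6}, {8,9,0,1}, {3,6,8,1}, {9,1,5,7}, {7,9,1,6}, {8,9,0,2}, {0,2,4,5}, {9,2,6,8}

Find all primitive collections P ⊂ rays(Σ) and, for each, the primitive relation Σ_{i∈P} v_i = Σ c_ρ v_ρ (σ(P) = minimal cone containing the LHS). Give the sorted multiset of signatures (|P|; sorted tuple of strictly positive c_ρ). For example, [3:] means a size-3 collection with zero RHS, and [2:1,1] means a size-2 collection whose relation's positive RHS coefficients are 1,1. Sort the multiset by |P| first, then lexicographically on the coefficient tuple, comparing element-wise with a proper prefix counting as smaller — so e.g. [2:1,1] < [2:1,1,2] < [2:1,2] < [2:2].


Δ(Σ) — 10 vertices, 18 min non-faces:

  {2,7}:  v_{2} + v_{7} = 0  ⇒ sig = [2:]
  {0,6}:  v_{0} + v_{6} = v_{8}  ⇒ sig = [2:1]
  {0,7}:  v_{0} + v_{7} = v_{1}  ⇒ sig = [2:1]
  {1,2}:  v_{1} + v_{2} = v_{0}  ⇒ sig = [2:1]
  {3,9}:  v_{3} + v_{9} = v_{8}  ⇒ sig = [2:1]
  {7,8}:  v_{7} + v_{8} = v_{1} + v_{6}  ⇒ sig = [2:1,1]
  {4,7}:  v_{4} + v_{7} = v_{0} + v_{5} + v_{9}  ⇒ sig = [2:1,1,1]
  {3,4}:  v_{3} + v_{4} = v_{0} + v_{2} + v_{5} + v_{8}  ⇒ sig = [2:1,1,1,1]
  {0,3}:  v_{0} + v_{3} = v_{1} + v_{5} + 2·v_{8}  ⇒ sig = [2:1,1,2]
  {1,4}:  v_{1} + v_{4} = 2·v_{0} + v_{5} + v_{9}  ⇒ sig = [2:1,1,2]
  {2,3}:  v_{2} + v_{3} = v_{5} + 2·v_{8}  ⇒ sig = [2:1,2]
  {4,8}:  v_{4} + v_{8} = v_{0} + 2·v_{2}  ⇒ sig = [2:1,2]
  {3,7}:  v_{3} + v_{7} = 2·v_{1} + v_{5} + 2·v_{6}  ⇒ sig = [2:1,2,2]
  {4,6}:  v_{4} + v_{6} = 2·v_{2}  ⇒ sig = [2:2]
  {5,8,9}:  v_{5} + v_{8} + v_{9} = v_{2}  ⇒ sig = [3:1]
  {1,5,6,9}:  v_{1} + v_{5} + v_{6} + v_{9} = 0  ⇒ sig = [4:]
  {0,2,5,9}:  v_{0} + v_{2} + v_{5} + v_{9} = v_{4}  ⇒ sig = [4:1]
  {1,5,6,8}:  v_{1} + v_{5} + v_{6} + v_{8} = v_{3}  ⇒ sig = [4:1]

Signatures (|P|; sorted positive RHS coefficients), sorted:
    [2:]
    [2:1]
    [2:1]
    [2:1]
    [2:1]
    [2:1,1]
    [2:1,1,1]
    [2:1,1,1,1]
    [2:1,1,2]
    [2:1,1,2]
    [2:1,2]
    [2:1,2]
    [2:1,2,2]
    [2:2]
    [3:1]
    [4:]
    [4:1]
    [4:1]


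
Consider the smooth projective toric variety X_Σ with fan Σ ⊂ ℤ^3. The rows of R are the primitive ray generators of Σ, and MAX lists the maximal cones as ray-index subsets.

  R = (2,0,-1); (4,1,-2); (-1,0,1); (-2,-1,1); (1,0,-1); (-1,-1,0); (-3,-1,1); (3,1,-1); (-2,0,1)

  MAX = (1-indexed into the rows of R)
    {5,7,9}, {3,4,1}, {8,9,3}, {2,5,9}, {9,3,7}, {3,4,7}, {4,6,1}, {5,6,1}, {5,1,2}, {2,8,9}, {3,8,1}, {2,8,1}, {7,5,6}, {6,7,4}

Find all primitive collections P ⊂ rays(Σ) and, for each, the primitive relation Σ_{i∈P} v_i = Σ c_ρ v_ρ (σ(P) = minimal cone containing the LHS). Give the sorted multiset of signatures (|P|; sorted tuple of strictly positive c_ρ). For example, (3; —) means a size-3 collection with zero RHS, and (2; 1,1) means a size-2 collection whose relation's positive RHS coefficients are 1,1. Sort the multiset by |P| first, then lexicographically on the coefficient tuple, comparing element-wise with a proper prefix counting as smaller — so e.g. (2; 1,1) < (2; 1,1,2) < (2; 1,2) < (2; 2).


Primitive collections (15):

  P = {1,9}:  v_{1} + v_{9} = 0  ⟹  sig = (2; —)
  P = {3,5}:  v_{3} + v_{5} = 0  ⟹  sig = (2; —)
  P = {7,8}:  v_{7} + v_{8} = 0  ⟹  sig = (2; —)
  P = {1,7}:  v_{1} + v_{7} = v_{6}  ⟹  sig = (2; 1)
  P = {2,3}:  v_{2} + v_{3} = v_{8}  ⟹  sig = (2; 1)
  P = {2,4}:  v_{2} + v_{4} = v_{1}  ⟹  sig = (2; 1)
  P = {2,7}:  v_{2} + v_{7} = v_{5}  ⟹  sig = (2; 1)
  P = {3,6}:  v_{3} + v_{6} = v_{4}  ⟹  sig = (2; 1)
  P = {4,5}:  v_{4} + v_{5} = v_{6}  ⟹  sig = (2; 1)
  P = {5,8}:  v_{5} + v_{8} = v_{2}  ⟹  sig = (2; 1)
  P = {6,8}:  v_{6} + v_{8} = v_{1}  ⟹  sig = (2; 1)
  P = {6,9}:  v_{6} + v_{9} = v_{7}  ⟹  sig = (2; 1)
  P = {2,6}:  v_{2} + v_{6} = v_{1} + v_{5}  ⟹  sig = (2; 1,1)
  P = {4,8}:  v_{4} + v_{8} = v_{1} + v_{3}  ⟹  sig = (2; 1,1)
  P = {4,9}:  v_{4} + v_{9} = v_{3} + v_{7}  ⟹  sig = (2; 1,1)

Sorted signature multiset PRS(X):
[(2; —), (2; —), (2; —), (2; 1), (2; 1), (2; 1), (2; 1), (2; 1), (2; 1), (2; 1), (2; 1), (2; 1), (2; 1,1), (2; 1,1), (2; 1,1)]


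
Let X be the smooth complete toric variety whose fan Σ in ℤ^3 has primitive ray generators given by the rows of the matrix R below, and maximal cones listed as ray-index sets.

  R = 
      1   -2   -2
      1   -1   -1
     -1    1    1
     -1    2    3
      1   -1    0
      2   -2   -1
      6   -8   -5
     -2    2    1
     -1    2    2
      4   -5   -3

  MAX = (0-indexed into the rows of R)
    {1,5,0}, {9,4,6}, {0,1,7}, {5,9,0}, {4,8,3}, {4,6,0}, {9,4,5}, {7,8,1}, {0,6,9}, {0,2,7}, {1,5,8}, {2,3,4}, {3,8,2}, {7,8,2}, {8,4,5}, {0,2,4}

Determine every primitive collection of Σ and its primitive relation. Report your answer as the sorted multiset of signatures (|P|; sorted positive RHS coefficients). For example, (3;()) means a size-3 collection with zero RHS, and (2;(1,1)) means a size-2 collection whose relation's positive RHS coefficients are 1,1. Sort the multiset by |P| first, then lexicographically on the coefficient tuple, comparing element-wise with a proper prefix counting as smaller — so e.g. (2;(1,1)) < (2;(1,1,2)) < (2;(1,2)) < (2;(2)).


24 collections generate NE(X_Σ); each relation:

  • {0,8}:  v_{0} + v_{8} = 0  →  sig = (2;())
  • {1,2}:  v_{1} + v_{2} = 0  →  sig = (2;())
  • {5,7}:  v_{5} + v_{7} = 0  →  sig = (2;())
  • {1,4}:  v_{1} + v_{4} = v_{5}  →  sig = (2;(1))
  • {2,5}:  v_{2} + v_{5} = v_{4}  →  sig = (2;(1))
  • {4,7}:  v_{4} + v_{7} = v_{2}  →  sig = (2;(1))
  • {0,3}:  v_{0} + v_{3} = v_{2} + v_{4}  →  sig = (2;(1,1))
  • {1,3}:  v_{1} + v_{3} = v_{4} + v_{8}  →  sig = (2;(1,1))
  • {6,8}:  v_{6} + v_{8} = v_{4} + v_{9}  →  sig = (2;(1,1))
  • {7,9}:  v_{7} + v_{9} = v_{0} + v_{4}  →  sig = (2;(1,1))
  • {8,9}:  v_{8} + v_{9} = v_{4} + v_{5}  →  sig = (2;(1,1))
  • {1,6}:  v_{1} + v_{6} = v_{0} + v_{5} + v_{9}  →  sig = (2;(1,1,1))
  • {1,9}:  v_{1} + v_{9} = v_{0} + 2·v_{5}  →  sig = (2;(1,2))
  • {2,9}:  v_{2} + v_{9} = v_{0} + 2·v_{4}  →  sig = (2;(1,2))
  • {3,5}:  v_{3} + v_{5} = 2·v_{4} + v_{8}  →  sig = (2;(1,2))
  • {3,7}:  v_{3} + v_{7} = 2·v_{2} + v_{8}  →  sig = (2;(1,2))
  • {3,6}:  v_{3} + v_{6} = v_{0} + 4·v_{4}  →  sig = (2;(1,4))
  • {5,6}:  v_{5} + v_{6} = 2·v_{9}  →  sig = (2;(2))
  • {6,7}:  v_{6} + v_{7} = 2·v_{0} + 2·v_{4}  →  sig = (2;(2,2))
  • {2,6}:  v_{2} + v_{6} = 2·v_{0} + 3·v_{4}  →  sig = (2;(2,3))
  • {3,9}:  v_{3} + v_{9} = 3·v_{4}  →  sig = (2;(3))
  • {0,4,5}:  v_{0} + v_{4} + v_{5} = v_{9}  →  sig = (3;(1))
  • {0,4,9}:  v_{0} + v_{4} + v_{9} = v_{6}  →  sig = (3;(1))
  • {2,4,8}:  v_{2} + v_{4} + v_{8} = v_{3}  →  sig = (3;(1))

Hence PRS(X_Σ) =
    |P|=2: 21 collections, coeffs (), (), (), (1), (1), (1), (1,1), (1,1), (1,1), (1,1), (1,1), (1,1,1), (1,2), (1,2), (1,2), (1,2), (1,4), (2), (2,2), (2,3), (3)
    |P|=3: 3 collections, coeffs (1), (1), (1)
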